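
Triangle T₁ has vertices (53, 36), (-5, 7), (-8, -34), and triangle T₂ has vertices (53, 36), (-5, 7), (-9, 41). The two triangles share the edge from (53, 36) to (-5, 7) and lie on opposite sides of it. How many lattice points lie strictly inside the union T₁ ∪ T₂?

The union is the simple quadrilateral with vertices (53, 36), (-8, -34), (-5, 7), (-9, 41) in order.
Using the shoelace formula, 2A = |(53·(-34) − (-8)·36) + ((-8)·7 − (-5)·(-34)) + ((-5)·41 − (-9)·7) + ((-9)·36 − 53·41)| = 4379, so the area is 4379/2.
The number of boundary lattice points is Σ gcd(|Δx|,|Δy|) = gcd(61,70) + gcd(3,41) + gcd(4,34) + gcd(62,5) = 1+1+2+1 = 5.
By Pick's theorem I = A − B/2 + 1 = 4379/2 − 5/2 + 1 = 2188.

2188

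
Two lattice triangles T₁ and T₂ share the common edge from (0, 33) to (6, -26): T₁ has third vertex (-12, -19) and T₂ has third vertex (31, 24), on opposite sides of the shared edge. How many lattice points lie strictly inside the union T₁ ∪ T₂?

1383

The union is the simple quadrilateral with vertices (0, 33), (-12, -19), (6, -26), (31, 24) in order.
By the shoelace formula, twice the signed area is |(0·(-19) − (-12)·33) + ((-12)·(-26) − 6·(-19)) + (6·24 − 31·(-26)) + (31·33 − 0·24)| = 2795, so the area is 2795/2.
The number of boundary lattice points is Σ gcd(|Δx|,|Δy|) = gcd(12,52) + gcd(18,7) + gcd(25,50) + gcd(31,9) = 4+1+25+1 = 31.
By Pick's theorem I = A − B/2 + 1 = 2795/2 − 31/2 + 1 = 1383.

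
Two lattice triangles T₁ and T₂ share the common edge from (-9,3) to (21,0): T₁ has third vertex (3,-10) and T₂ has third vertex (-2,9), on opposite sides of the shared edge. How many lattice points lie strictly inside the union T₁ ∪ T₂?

The union is the simple quadrilateral with vertices (-9,3), (3,-10), (21,0), (-2,9) in order.
The shoelace formula gives twice the area as |[(-9)·(-10) − 3·3] + [3·0 − 21·(-10)] + [21·9 − (-2)·0] + [(-2)·3 − (-9)·9]| = 555, so the area is 555/2.
Along each edge there are gcd(|Δx|,|Δy|)+1 lattice points, so counting each shared vertex once the boundary has gcd(12,13) + gcd(18,10) + gcd(23,9) + gcd(7,6) = 1+2+1+1 = 5.
By Pick's theorem I = A − B/2 + 1 = 555/2 − 5/2 + 1 = 276.

276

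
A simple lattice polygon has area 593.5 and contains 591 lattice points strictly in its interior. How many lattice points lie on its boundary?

7

Pick's theorem gives A = I + B/2 − 1, so B = 2(A − I + 1) = 2(593.5 − 591 + 1) = 7.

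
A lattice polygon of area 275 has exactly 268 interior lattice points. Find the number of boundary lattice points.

Pick's theorem gives A = I + B/2 − 1, so B = 2(A − I + 1) = 2(275 − 268 + 1) = 16.

16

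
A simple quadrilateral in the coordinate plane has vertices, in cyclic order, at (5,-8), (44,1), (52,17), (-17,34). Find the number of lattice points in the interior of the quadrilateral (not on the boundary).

1532

Using the shoelace formula, 2A = |[5·1 − 44·(-8)] + [44·17 − 52·1] + [52·34 − (-17)·17] + [(-17)·(-8) − 5·34]| = 3076, so the area is 1538.
The number of boundary lattice points is Σ gcd(|Δx|,|Δy|) = gcd(39,9) + gcd(8,16) + gcd(69,17) + gcd(22,42) = 3+8+1+2 = 14.
By Pick's theorem A = I + B/2 − 1, so I = 1538 − 14/2 + 1 = 1532.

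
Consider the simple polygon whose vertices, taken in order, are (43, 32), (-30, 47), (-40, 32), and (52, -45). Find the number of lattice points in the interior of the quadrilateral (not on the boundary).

3815

The shoelace formula gives twice the area as |[43·47 − (-30)·32] + [(-30)·32 − (-40)·47] + [(-40)·(-45) − 52·32] + [52·32 − 43·(-45)]| = 7636, so the area is 3818.
Along each edge there are gcd(|Δx|,|Δy|)+1 lattice points, so counting each shared vertex once the boundary has gcd(73,15) + gcd(10,15) + gcd(92,77) + gcd(9,77) = 1+5+1+1 = 8.
Pick's theorem gives I = A − B/2 + 1 = 3818 − 8/2 + 1 = 3815.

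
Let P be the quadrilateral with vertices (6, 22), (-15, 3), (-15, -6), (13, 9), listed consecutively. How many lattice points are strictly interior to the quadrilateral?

324

By the shoelace formula, twice the signed area is |(6·3 − (-15)·22) + ((-15)·(-6) − (-15)·3) + ((-15)·9 − 13·(-6)) + (13·22 − 6·9)| = 658, so the area is 329.
The number of boundary lattice points is Σ gcd(|Δx|,|Δy|) = gcd(21,19) + gcd(0,9) + gcd(28,15) + gcd(7,13) = 1+9+1+1 = 12.
By Pick's theorem A = I + B/2 − 1, so I = 329 − 12/2 + 1 = 324.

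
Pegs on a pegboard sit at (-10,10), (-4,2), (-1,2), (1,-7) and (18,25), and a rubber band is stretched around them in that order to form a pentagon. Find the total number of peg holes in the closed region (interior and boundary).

305

By the shoelace formula, twice the signed area is |((-10)·2 − (-4)·10) + ((-4)·2 − (-1)·2) + ((-1)·(-7) − 1·2) + (1·25 − 18·(-7)) + (18·10 − (-10)·25)| = 600, so the area is 300.
Summing gcd(|Δx|,|Δy|) over the edges gives the boundary count: gcd(6,8) + gcd(3,0) + gcd(2,9) + gcd(17,32) + gcd(28,15) = 2+3+1+1+1 = 8.
Pick's theorem gives I = A − B/2 + 1 = 300 − 8/2 + 1 = 297, so the closed region contains I + B = 297 + 8 = 305 lattice points.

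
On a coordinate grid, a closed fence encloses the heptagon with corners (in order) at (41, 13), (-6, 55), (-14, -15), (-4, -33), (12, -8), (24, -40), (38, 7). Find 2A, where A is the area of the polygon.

Using the shoelace formula, 2A = |(41·55 − (-6)·13) + ((-6)·(-15) − (-14)·55) + ((-14)·(-33) − (-4)·(-15)) + ((-4)·(-8) − 12·(-33)) + (12·(-40) − 24·(-8)) + (24·7 − 38·(-40)) + (38·13 − 41·7)| = 5630, so the area is 2815.

5630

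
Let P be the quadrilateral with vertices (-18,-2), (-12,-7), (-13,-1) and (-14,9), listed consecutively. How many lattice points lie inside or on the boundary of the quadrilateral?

Using the shoelace formula, 2A = |[(-18)·(-7) − (-12)·(-2)] + [(-12)·(-1) − (-13)·(-7)] + [(-13)·9 − (-14)·(-1)] + [(-14)·(-2) − (-18)·9]| = 82, so the area is 41.
Along each edge there are gcd(|Δx|,|Δy|)+1 lattice points, so counting each shared vertex once the boundary has gcd(6,5) + gcd(1,6) + gcd(1,10) + gcd(4,11) = 1+1+1+1 = 4.
Pick's theorem gives I = A − B/2 + 1 = 41 − 4/2 + 1 = 40, so the closed region contains I + B = 40 + 4 = 44 lattice points.

44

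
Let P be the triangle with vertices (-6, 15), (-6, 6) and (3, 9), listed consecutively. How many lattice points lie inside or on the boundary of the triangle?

49

Using the shoelace formula, 2A = |((-6)·6 − (-6)·15) + ((-6)·9 − 3·6) + (3·15 − (-6)·9)| = 81, so the area is 81/2.
The number of boundary lattice points is Σ gcd(|Δx|,|Δy|) = gcd(0,9) + gcd(9,3) + gcd(9,6) = 9+3+3 = 15.
Pick's theorem gives I = A − B/2 + 1 = 81/2 − 15/2 + 1 = 34, so the closed region contains I + B = 34 + 15 = 49 lattice points.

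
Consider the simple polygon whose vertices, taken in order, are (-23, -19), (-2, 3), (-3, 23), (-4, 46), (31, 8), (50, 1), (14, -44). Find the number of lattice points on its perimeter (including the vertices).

Summing gcd(|Δx|,|Δy|) over the edges gives the boundary count: gcd(21,22) + gcd(1,20) + gcd(1,23) + gcd(35,38) + gcd(19,7) + gcd(36,45) + gcd(37,25) = 1+1+1+1+1+9+1 = 15.

15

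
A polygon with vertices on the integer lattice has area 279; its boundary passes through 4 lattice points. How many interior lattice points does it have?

278

Pick's theorem A = I + B/2 − 1 rearranges to I = A − B/2 + 1 = 279 − 4/2 + 1 = 278.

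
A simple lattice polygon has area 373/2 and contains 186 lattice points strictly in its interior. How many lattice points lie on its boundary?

Pick's theorem gives A = I + B/2 − 1, so B = 2(A − I + 1) = 2(373/2 − 186 + 1) = 3.

3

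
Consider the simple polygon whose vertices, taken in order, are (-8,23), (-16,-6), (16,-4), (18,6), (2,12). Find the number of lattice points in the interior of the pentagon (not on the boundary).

542

By the shoelace formula, twice the signed area is |[(-8)·(-6) − (-16)·23] + [(-16)·(-4) − 16·(-6)] + [16·6 − 18·(-4)] + [18·12 − 2·6] + [2·23 − (-8)·12]| = 1090, so the area is 545.
The number of boundary lattice points is Σ gcd(|Δx|,|Δy|) = gcd(8,29) + gcd(32,2) + gcd(2,10) + gcd(16,6) + gcd(10,11) = 1+2+2+2+1 = 8.
By Pick's theorem A = I + B/2 − 1, so I = 545 − 8/2 + 1 = 542.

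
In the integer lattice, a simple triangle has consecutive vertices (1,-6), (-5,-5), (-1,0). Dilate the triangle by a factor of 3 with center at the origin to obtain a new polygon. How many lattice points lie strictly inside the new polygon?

The shoelace formula gives twice the area as |(1·(-5) − (-5)·(-6)) + ((-5)·0 − (-1)·(-5)) + ((-1)·(-6) − 1·0)| = 34, so the area is 17.
The number of boundary lattice points is Σ gcd(|Δx|,|Δy|) = gcd(6,1) + gcd(4,5) + gcd(2,6) = 1+1+2 = 4.
Scaling by 3 multiplies the area by 3² = 9 (so the new area is 153) and multiplies the boundary lattice-point count by 3, giving 12.
By Pick's theorem, the interior count of the dilated polygon is 153 − 12/2 + 1 = 148.

148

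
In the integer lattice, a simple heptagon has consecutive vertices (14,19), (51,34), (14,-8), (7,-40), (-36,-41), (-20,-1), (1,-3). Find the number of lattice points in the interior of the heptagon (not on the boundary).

2129

By the shoelace formula, twice the signed area is |(14·34 − 51·19) + (51·(-8) − 14·34) + (14·(-40) − 7·(-8)) + (7·(-41) − (-36)·(-40)) + ((-36)·(-1) − (-20)·(-41)) + ((-20)·(-3) − 1·(-1)) + (1·19 − 14·(-3))| = 4270, so the area is 2135.
The number of boundary lattice points is Σ gcd(|Δx|,|Δy|) = gcd(37,15) + gcd(37,42) + gcd(7,32) + gcd(43,1) + gcd(16,40) + gcd(21,2) + gcd(13,22) = 1+1+1+1+8+1+1 = 14.
By Pick's theorem A = I + B/2 − 1, so I = 2135 − 14/2 + 1 = 2129.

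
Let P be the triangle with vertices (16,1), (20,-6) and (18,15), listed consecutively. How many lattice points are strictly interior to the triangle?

34

By the shoelace formula, twice the signed area is |(16·(-6) − 20·1) + (20·15 − 18·(-6)) + (18·1 − 16·15)| = 70, so the area is 35.
Summing gcd(|Δx|,|Δy|) over the edges gives the boundary count: gcd(4,7) + gcd(2,21) + gcd(2,14) = 1+1+2 = 4.
Pick's theorem gives I = A − B/2 + 1 = 35 − 4/2 + 1 = 34.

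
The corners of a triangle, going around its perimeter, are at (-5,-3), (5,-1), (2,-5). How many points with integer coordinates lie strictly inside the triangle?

By the shoelace formula, twice the signed area is |[(-5)·(-1) − 5·(-3)] + [5·(-5) − 2·(-1)] + [2·(-3) − (-5)·(-5)]| = 34, so the area is 17.
Along each edge there are gcd(|Δx|,|Δy|)+1 lattice points, so counting each shared vertex once the boundary has gcd(10,2) + gcd(3,4) + gcd(7,2) = 2+1+1 = 4.
Pick's theorem gives I = A − B/2 + 1 = 17 − 4/2 + 1 = 16.

16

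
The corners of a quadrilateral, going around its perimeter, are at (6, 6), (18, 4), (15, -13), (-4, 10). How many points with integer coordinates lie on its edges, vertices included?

Along each edge there are gcd(|Δx|,|Δy|)+1 lattice points, so counting each shared vertex once the boundary has gcd(12,2) + gcd(3,17) + gcd(19,23) + gcd(10,4) = 2+1+1+2 = 6.

6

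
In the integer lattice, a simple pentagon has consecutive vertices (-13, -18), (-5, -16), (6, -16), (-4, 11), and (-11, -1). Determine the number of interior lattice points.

296

The shoelace formula gives twice the area as |((-13)·(-16) − (-5)·(-18)) + ((-5)·(-16) − 6·(-16)) + (6·11 − (-4)·(-16)) + ((-4)·(-1) − (-11)·11) + ((-11)·(-18) − (-13)·(-1))| = 606, so the area is 303.
Along each edge there are gcd(|Δx|,|Δy|)+1 lattice points, so counting each shared vertex once the boundary has gcd(8,2) + gcd(11,0) + gcd(10,27) + gcd(7,12) + gcd(2,17) = 2+11+1+1+1 = 16.
Pick's theorem gives I = A − B/2 + 1 = 303 − 16/2 + 1 = 296.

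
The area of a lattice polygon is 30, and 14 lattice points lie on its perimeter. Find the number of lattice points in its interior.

24

From Pick's theorem, I = A − B/2 + 1 = 30 − 14/2 + 1 = 24.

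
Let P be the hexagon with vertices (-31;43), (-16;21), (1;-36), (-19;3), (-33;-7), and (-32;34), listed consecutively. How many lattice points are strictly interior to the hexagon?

By the shoelace formula, twice the signed area is |((-31)·21 − (-16)·43) + ((-16)·(-36) − 1·21) + (1·3 − (-19)·(-36)) + ((-19)·(-7) − (-33)·3) + ((-33)·34 − (-32)·(-7)) + ((-32)·43 − (-31)·34)| = 1525, so the area is 762.5.
Along each edge there are gcd(|Δx|,|Δy|)+1 lattice points, so counting each shared vertex once the boundary has gcd(15,22) + gcd(17,57) + gcd(20,39) + gcd(14,10) + gcd(1,41) + gcd(1,9) = 1+1+1+2+1+1 = 7.
Pick's theorem gives I = A − B/2 + 1 = 762.5 − 7/2 + 1 = 760.

760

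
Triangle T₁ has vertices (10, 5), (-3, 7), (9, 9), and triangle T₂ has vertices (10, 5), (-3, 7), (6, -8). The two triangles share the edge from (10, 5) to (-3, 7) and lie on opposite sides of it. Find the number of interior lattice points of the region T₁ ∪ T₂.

The union is the simple quadrilateral with vertices (10, 5), (9, 9), (-3, 7), (6, -8) in order.
Using the shoelace formula, 2A = |[10·9 − 9·5] + [9·7 − (-3)·9] + [(-3)·(-8) − 6·7] + [6·5 − 10·(-8)]| = 227, so the area is 227/2.
Summing gcd(|Δx|,|Δy|) over the edges gives the boundary count: gcd(1,4) + gcd(12,2) + gcd(9,15) + gcd(4,13) = 1+2+3+1 = 7.
By Pick's theorem I = A − B/2 + 1 = 227/2 − 7/2 + 1 = 111.

111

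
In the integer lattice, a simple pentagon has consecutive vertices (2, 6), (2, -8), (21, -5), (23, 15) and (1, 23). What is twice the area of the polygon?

1034

By the shoelace formula, twice the signed area is |(2·(-8) − 2·6) + (2·(-5) − 21·(-8)) + (21·15 − 23·(-5)) + (23·23 − 1·15) + (1·6 − 2·23)| = 1034, so the area is 517.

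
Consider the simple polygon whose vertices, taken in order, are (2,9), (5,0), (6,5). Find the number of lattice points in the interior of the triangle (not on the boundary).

9

The shoelace formula gives twice the area as |(2·0 − 5·9) + (5·5 − 6·0) + (6·9 − 2·5)| = 24, so the area is 12.
The number of boundary lattice points is Σ gcd(|Δx|,|Δy|) = gcd(3,9) + gcd(1,5) + gcd(4,4) = 3+1+4 = 8.
Pick's theorem gives I = A − B/2 + 1 = 12 − 8/2 + 1 = 9.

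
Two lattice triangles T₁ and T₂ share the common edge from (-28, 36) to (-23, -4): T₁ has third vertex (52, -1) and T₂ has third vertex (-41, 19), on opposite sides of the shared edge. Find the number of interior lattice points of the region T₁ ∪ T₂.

The union is the simple quadrilateral with vertices (-28, 36), (52, -1), (-23, -4), (-41, 19) in order.
By the shoelace formula, twice the signed area is |[(-28)·(-1) − 52·36] + [52·(-4) − (-23)·(-1)] + [(-23)·19 − (-41)·(-4)] + [(-41)·36 − (-28)·19]| = 3620, so the area is 1810.
Along each edge there are gcd(|Δx|,|Δy|)+1 lattice points, so counting each shared vertex once the boundary has gcd(80,37) + gcd(75,3) + gcd(18,23) + gcd(13,17) = 1+3+1+1 = 6.
By Pick's theorem I = A − B/2 + 1 = 1810 − 6/2 + 1 = 1808.

1808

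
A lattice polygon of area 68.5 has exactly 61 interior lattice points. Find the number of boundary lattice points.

17

Pick's theorem gives A = I + B/2 − 1, so B = 2(A − I + 1) = 2(68.5 − 61 + 1) = 17.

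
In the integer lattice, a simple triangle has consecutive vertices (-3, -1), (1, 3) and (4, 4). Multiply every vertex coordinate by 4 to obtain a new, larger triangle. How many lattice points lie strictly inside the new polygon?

53

The shoelace formula gives twice the area as |[(-3)·3 − 1·(-1)] + [1·4 − 4·3] + [4·(-1) − (-3)·4]| = 8, so the area is 4.
Along each edge there are gcd(|Δx|,|Δy|)+1 lattice points, so counting each shared vertex once the boundary has gcd(4,4) + gcd(3,1) + gcd(7,5) = 4+1+1 = 6.
Scaling by 4 multiplies the area by 4² = 16 (so the new area is 64) and multiplies the boundary lattice-point count by 4, giving 24.
By Pick's theorem, the interior count of the dilated polygon is 64 − 24/2 + 1 = 53.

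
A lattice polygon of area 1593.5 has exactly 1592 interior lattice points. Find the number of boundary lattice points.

5

Pick's theorem gives A = I + B/2 − 1, so B = 2(A − I + 1) = 2(1593.5 − 1592 + 1) = 5.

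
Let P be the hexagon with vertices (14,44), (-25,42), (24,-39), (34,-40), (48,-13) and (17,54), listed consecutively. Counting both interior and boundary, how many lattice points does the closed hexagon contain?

Using the shoelace formula, 2A = |[14·42 − (-25)·44] + [(-25)·(-39) − 24·42] + [24·(-40) − 34·(-39)] + [34·(-13) − 48·(-40)] + [48·54 − 17·(-13)] + [17·44 − 14·54]| = 6304, so the area is 3152.
The number of boundary lattice points is Σ gcd(|Δx|,|Δy|) = gcd(39,2) + gcd(49,81) + gcd(10,1) + gcd(14,27) + gcd(31,67) + gcd(3,10) = 1+1+1+1+1+1 = 6.
Pick's theorem gives I = A − B/2 + 1 = 3152 − 6/2 + 1 = 3150, so the closed region contains I + B = 3150 + 6 = 3156 lattice points.

3156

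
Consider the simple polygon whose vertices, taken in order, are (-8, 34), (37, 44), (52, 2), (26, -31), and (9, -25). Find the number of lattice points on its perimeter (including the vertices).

11

Along each edge there are gcd(|Δx|,|Δy|)+1 lattice points, so counting each shared vertex once the boundary has gcd(45,10) + gcd(15,42) + gcd(26,33) + gcd(17,6) + gcd(17,59) = 5+3+1+1+1 = 11.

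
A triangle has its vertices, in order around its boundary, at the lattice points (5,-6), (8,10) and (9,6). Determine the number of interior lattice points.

12

Using the shoelace formula, 2A = |[5·10 − 8·(-6)] + [8·6 − 9·10] + [9·(-6) − 5·6]| = 28, so the area is 14.
The number of boundary lattice points is Σ gcd(|Δx|,|Δy|) = gcd(3,16) + gcd(1,4) + gcd(4,12) = 1+1+4 = 6.
Pick's theorem gives I = A − B/2 + 1 = 14 − 6/2 + 1 = 12.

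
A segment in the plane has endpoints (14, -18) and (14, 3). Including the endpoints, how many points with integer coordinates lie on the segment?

The number of lattice points on a segment between lattice points is gcd(|Δx|,|Δy|) + 1 = gcd(0,21) + 1 = 21 + 1 = 22.

22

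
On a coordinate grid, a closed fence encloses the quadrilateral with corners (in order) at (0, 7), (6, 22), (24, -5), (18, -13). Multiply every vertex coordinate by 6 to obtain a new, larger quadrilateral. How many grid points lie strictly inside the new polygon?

12481

By the shoelace formula, twice the signed area is |(0·22 − 6·7) + (6·(-5) − 24·22) + (24·(-13) − 18·(-5)) + (18·7 − 0·(-13))| = 696, so the area is 348.
The number of boundary lattice points is Σ gcd(|Δx|,|Δy|) = gcd(6,15) + gcd(18,27) + gcd(6,8) + gcd(18,20) = 3+9+2+2 = 16.
Scaling by 6 multiplies the area by 6² = 36 (so the new area is 12528) and multiplies the boundary lattice-point count by 6, giving 96.
By Pick's theorem, the interior count of the dilated polygon is 12528 − 96/2 + 1 = 12481.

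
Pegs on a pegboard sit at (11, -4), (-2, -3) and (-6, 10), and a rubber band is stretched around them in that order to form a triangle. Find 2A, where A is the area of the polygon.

165

The shoelace formula gives twice the area as |[11·(-3) − (-2)·(-4)] + [(-2)·10 − (-6)·(-3)] + [(-6)·(-4) − 11·10]| = 165, so the area is 165/2.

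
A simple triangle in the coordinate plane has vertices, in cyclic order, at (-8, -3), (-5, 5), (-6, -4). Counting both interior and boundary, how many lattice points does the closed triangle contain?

The shoelace formula gives twice the area as |((-8)·5 − (-5)·(-3)) + ((-5)·(-4) − (-6)·5) + ((-6)·(-3) − (-8)·(-4))| = 19, so the area is 9.5.
Along each edge there are gcd(|Δx|,|Δy|)+1 lattice points, so counting each shared vertex once the boundary has gcd(3,8) + gcd(1,9) + gcd(2,1) = 1+1+1 = 3.
Pick's theorem gives I = A − B/2 + 1 = 9.5 − 3/2 + 1 = 9, so the closed region contains I + B = 9 + 3 = 12 lattice points.

12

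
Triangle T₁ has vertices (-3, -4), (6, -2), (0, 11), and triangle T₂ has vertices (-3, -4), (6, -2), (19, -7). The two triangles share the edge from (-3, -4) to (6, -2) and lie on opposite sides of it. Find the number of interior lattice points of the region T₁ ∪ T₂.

The union is the simple quadrilateral with vertices (-3, -4), (0, 11), (6, -2), (19, -7) in order.
The shoelace formula gives twice the area as |[(-3)·11 − 0·(-4)] + [0·(-2) − 6·11] + [6·(-7) − 19·(-2)] + [19·(-4) − (-3)·(-7)]| = 200, so the area is 100.
Summing gcd(|Δx|,|Δy|) over the edges gives the boundary count: gcd(3,15) + gcd(6,13) + gcd(13,5) + gcd(22,3) = 3+1+1+1 = 6.
By Pick's theorem I = A − B/2 + 1 = 100 − 6/2 + 1 = 98.

98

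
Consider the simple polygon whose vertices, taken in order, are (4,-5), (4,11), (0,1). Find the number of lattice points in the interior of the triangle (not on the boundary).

23

The shoelace formula gives twice the area as |[4·11 − 4·(-5)] + [4·1 − 0·11] + [0·(-5) − 4·1]| = 64, so the area is 32.
Along each edge there are gcd(|Δx|,|Δy|)+1 lattice points, so counting each shared vertex once the boundary has gcd(0,16) + gcd(4,10) + gcd(4,6) = 16+2+2 = 20.
Pick's theorem gives I = A − B/2 + 1 = 32 − 20/2 + 1 = 23.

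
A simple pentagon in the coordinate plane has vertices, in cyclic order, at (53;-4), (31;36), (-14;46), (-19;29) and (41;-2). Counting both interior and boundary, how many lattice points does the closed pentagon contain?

1617

The shoelace formula gives twice the area as |[53·36 − 31·(-4)] + [31·46 − (-14)·36] + [(-14)·29 − (-19)·46] + [(-19)·(-2) − 41·29] + [41·(-4) − 53·(-2)]| = 3221, so the area is 3221/2.
The number of boundary lattice points is Σ gcd(|Δx|,|Δy|) = gcd(22,40) + gcd(45,10) + gcd(5,17) + gcd(60,31) + gcd(12,2) = 2+5+1+1+2 = 11.
Pick's theorem gives I = A − B/2 + 1 = 3221/2 − 11/2 + 1 = 1606, so the closed region contains I + B = 1606 + 11 = 1617 lattice points.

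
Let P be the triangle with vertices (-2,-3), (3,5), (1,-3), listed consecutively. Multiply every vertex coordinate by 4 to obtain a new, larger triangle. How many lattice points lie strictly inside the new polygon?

181

The shoelace formula gives twice the area as |((-2)·5 − 3·(-3)) + (3·(-3) − 1·5) + (1·(-3) − (-2)·(-3))| = 24, so the area is 12.
Summing gcd(|Δx|,|Δy|) over the edges gives the boundary count: gcd(5,8) + gcd(2,8) + gcd(3,0) = 1+2+3 = 6.
Scaling by 4 multiplies the area by 4² = 16 (so the new area is 192) and multiplies the boundary lattice-point count by 4, giving 24.
By Pick's theorem, the interior count of the dilated polygon is 192 − 24/2 + 1 = 181.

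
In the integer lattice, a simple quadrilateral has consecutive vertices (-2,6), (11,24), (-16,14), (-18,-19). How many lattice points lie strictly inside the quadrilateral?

By the shoelace formula, twice the signed area is |[(-2)·24 − 11·6] + [11·14 − (-16)·24] + [(-16)·(-19) − (-18)·14] + [(-18)·6 − (-2)·(-19)]| = 834, so the area is 417.
The number of boundary lattice points is Σ gcd(|Δx|,|Δy|) = gcd(13,18) + gcd(27,10) + gcd(2,33) + gcd(16,25) = 1+1+1+1 = 4.
By Pick's theorem A = I + B/2 − 1, so I = 417 − 4/2 + 1 = 416.

416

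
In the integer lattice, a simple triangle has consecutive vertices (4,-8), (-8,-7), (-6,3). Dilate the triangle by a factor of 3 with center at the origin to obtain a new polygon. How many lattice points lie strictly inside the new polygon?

Using the shoelace formula, 2A = |[4·(-7) − (-8)·(-8)] + [(-8)·3 − (-6)·(-7)] + [(-6)·(-8) − 4·3]| = 122, so the area is 61.
Along each edge there are gcd(|Δx|,|Δy|)+1 lattice points, so counting each shared vertex once the boundary has gcd(12,1) + gcd(2,10) + gcd(10,11) = 1+2+1 = 4.
Scaling by 3 multiplies the area by 3² = 9 (so the new area is 549) and multiplies the boundary lattice-point count by 3, giving 12.
By Pick's theorem, the interior count of the dilated polygon is 549 − 12/2 + 1 = 544.

544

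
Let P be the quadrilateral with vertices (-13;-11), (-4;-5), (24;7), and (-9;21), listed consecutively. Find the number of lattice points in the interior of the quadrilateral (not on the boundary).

The shoelace formula gives twice the area as |[(-13)·(-5) − (-4)·(-11)] + [(-4)·7 − 24·(-5)] + [24·21 − (-9)·7] + [(-9)·(-11) − (-13)·21]| = 1052, so the area is 526.
The number of boundary lattice points is Σ gcd(|Δx|,|Δy|) = gcd(9,6) + gcd(28,12) + gcd(33,14) + gcd(4,32) = 3+4+1+4 = 12.
By Pick's theorem A = I + B/2 − 1, so I = 526 − 12/2 + 1 = 521.

521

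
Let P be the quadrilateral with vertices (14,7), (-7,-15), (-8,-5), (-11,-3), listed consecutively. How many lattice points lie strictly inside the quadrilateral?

153

Using the shoelace formula, 2A = |(14·(-15) − (-7)·7) + ((-7)·(-5) − (-8)·(-15)) + ((-8)·(-3) − (-11)·(-5)) + ((-11)·7 − 14·(-3))| = 312, so the area is 156.
The number of boundary lattice points is Σ gcd(|Δx|,|Δy|) = gcd(21,22) + gcd(1,10) + gcd(3,2) + gcd(25,10) = 1+1+1+5 = 8.
Pick's theorem gives I = A − B/2 + 1 = 156 − 8/2 + 1 = 153.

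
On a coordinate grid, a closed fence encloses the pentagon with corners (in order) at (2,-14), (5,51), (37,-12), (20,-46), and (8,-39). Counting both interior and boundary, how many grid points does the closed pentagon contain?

By the shoelace formula, twice the signed area is |[2·51 − 5·(-14)] + [5·(-12) − 37·51] + [37·(-46) − 20·(-12)] + [20·(-39) − 8·(-46)] + [8·(-14) − 2·(-39)]| = 3683, so the area is 1841.5.
The number of boundary lattice points is Σ gcd(|Δx|,|Δy|) = gcd(3,65) + gcd(32,63) + gcd(17,34) + gcd(12,7) + gcd(6,25) = 1+1+17+1+1 = 21.
Pick's theorem gives I = A − B/2 + 1 = 1841.5 − 21/2 + 1 = 1832, so the closed region contains I + B = 1832 + 21 = 1853 lattice points.

1853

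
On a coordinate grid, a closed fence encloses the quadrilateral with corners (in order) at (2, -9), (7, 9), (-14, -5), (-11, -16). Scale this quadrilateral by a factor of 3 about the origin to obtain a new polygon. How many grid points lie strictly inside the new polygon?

The shoelace formula gives twice the area as |[2·9 − 7·(-9)] + [7·(-5) − (-14)·9] + [(-14)·(-16) − (-11)·(-5)] + [(-11)·(-9) − 2·(-16)]| = 472, so the area is 236.
Summing gcd(|Δx|,|Δy|) over the edges gives the boundary count: gcd(5,18) + gcd(21,14) + gcd(3,11) + gcd(13,7) = 1+7+1+1 = 10.
Scaling by 3 multiplies the area by 3² = 9 (so the new area is 2124) and multiplies the boundary lattice-point count by 3, giving 30.
By Pick's theorem, the interior count of the dilated polygon is 2124 − 30/2 + 1 = 2110.

2110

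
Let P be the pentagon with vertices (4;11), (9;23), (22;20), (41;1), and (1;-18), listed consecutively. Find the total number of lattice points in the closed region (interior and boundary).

906

By the shoelace formula, twice the signed area is |(4·23 − 9·11) + (9·20 − 22·23) + (22·1 − 41·20) + (41·(-18) − 1·1) + (1·11 − 4·(-18))| = 1787, so the area is 1787/2.
Summing gcd(|Δx|,|Δy|) over the edges gives the boundary count: gcd(5,12) + gcd(13,3) + gcd(19,19) + gcd(40,19) + gcd(3,29) = 1+1+19+1+1 = 23.
Pick's theorem gives I = A − B/2 + 1 = 1787/2 − 23/2 + 1 = 883, so the closed region contains I + B = 883 + 23 = 906 lattice points.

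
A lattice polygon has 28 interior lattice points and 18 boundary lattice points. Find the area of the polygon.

36

Pick's theorem states A = I + B/2 − 1, so A = 28 + 18/2 − 1 = 36.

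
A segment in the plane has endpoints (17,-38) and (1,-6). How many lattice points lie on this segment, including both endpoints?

The number of lattice points on a segment between lattice points is gcd(|Δx|,|Δy|) + 1 = gcd(16,32) + 1 = 16 + 1 = 17.

17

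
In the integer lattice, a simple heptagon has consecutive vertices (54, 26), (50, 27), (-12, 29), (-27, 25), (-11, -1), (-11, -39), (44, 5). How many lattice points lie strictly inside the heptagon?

Using the shoelace formula, 2A = |(54·27 − 50·26) + (50·29 − (-12)·27) + ((-12)·25 − (-27)·29) + ((-27)·(-1) − (-11)·25) + ((-11)·(-39) − (-11)·(-1)) + ((-11)·5 − 44·(-39)) + (44·26 − 54·5)| = 5670, so the area is 2835.
The number of boundary lattice points is Σ gcd(|Δx|,|Δy|) = gcd(4,1) + gcd(62,2) + gcd(15,4) + gcd(16,26) + gcd(0,38) + gcd(55,44) + gcd(10,21) = 1+2+1+2+38+11+1 = 56.
By Pick's theorem A = I + B/2 − 1, so I = 2835 − 56/2 + 1 = 2808.

2808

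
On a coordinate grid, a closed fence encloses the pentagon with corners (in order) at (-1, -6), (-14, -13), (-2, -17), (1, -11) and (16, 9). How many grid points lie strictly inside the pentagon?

Using the shoelace formula, 2A = |[(-1)·(-13) − (-14)·(-6)] + [(-14)·(-17) − (-2)·(-13)] + [(-2)·(-11) − 1·(-17)] + [1·9 − 16·(-11)] + [16·(-6) − (-1)·9]| = 278, so the area is 139.
Along each edge there are gcd(|Δx|,|Δy|)+1 lattice points, so counting each shared vertex once the boundary has gcd(13,7) + gcd(12,4) + gcd(3,6) + gcd(15,20) + gcd(17,15) = 1+4+3+5+1 = 14.
By Pick's theorem A = I + B/2 − 1, so I = 139 − 14/2 + 1 = 133.

133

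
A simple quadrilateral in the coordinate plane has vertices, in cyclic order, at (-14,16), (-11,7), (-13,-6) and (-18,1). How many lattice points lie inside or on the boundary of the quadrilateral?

84

Using the shoelace formula, 2A = |[(-14)·7 − (-11)·16] + [(-11)·(-6) − (-13)·7] + [(-13)·1 − (-18)·(-6)] + [(-18)·16 − (-14)·1]| = 160, so the area is 80.
Along each edge there are gcd(|Δx|,|Δy|)+1 lattice points, so counting each shared vertex once the boundary has gcd(3,9) + gcd(2,13) + gcd(5,7) + gcd(4,15) = 3+1+1+1 = 6.
Pick's theorem gives I = A − B/2 + 1 = 80 − 6/2 + 1 = 78, so the closed region contains I + B = 78 + 6 = 84 lattice points.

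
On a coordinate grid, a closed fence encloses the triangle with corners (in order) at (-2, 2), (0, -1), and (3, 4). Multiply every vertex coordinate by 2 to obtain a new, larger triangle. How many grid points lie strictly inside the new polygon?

36

Using the shoelace formula, 2A = |((-2)·(-1) − 0·2) + (0·4 − 3·(-1)) + (3·2 − (-2)·4)| = 19, so the area is 9.5.
The number of boundary lattice points is Σ gcd(|Δx|,|Δy|) = gcd(2,3) + gcd(3,5) + gcd(5,2) = 1+1+1 = 3.
Scaling by 2 multiplies the area by 2² = 4 (so the new area is 38) and multiplies the boundary lattice-point count by 2, giving 6.
By Pick's theorem, the interior count of the dilated polygon is 38 − 6/2 + 1 = 36.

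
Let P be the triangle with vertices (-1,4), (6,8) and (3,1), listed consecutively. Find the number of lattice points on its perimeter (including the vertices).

Along each edge there are gcd(|Δx|,|Δy|)+1 lattice points, so counting each shared vertex once the boundary has gcd(7,4) + gcd(3,7) + gcd(4,3) = 1+1+1 = 3.

3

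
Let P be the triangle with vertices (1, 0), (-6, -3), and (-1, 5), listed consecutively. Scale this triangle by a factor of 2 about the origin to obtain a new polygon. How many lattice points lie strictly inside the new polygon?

By the shoelace formula, twice the signed area is |[1·(-3) − (-6)·0] + [(-6)·5 − (-1)·(-3)] + [(-1)·0 − 1·5]| = 41, so the area is 20.5.
The number of boundary lattice points is Σ gcd(|Δx|,|Δy|) = gcd(7,3) + gcd(5,8) + gcd(2,5) = 1+1+1 = 3.
Scaling by 2 multiplies the area by 2² = 4 (so the new area is 82) and multiplies the boundary lattice-point count by 2, giving 6.
By Pick's theorem, the interior count of the dilated polygon is 82 − 6/2 + 1 = 80.

80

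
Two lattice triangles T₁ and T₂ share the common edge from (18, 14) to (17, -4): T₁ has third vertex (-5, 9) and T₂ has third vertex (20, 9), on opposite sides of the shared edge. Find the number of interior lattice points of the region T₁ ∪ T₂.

The union is the simple quadrilateral with vertices (18, 14), (-5, 9), (17, -4), (20, 9) in order.
Using the shoelace formula, 2A = |[18·9 − (-5)·14] + [(-5)·(-4) − 17·9] + [17·9 − 20·(-4)] + [20·14 − 18·9]| = 450, so the area is 225.
The number of boundary lattice points is Σ gcd(|Δx|,|Δy|) = gcd(23,5) + gcd(22,13) + gcd(3,13) + gcd(2,5) = 1+1+1+1 = 4.
By Pick's theorem I = A − B/2 + 1 = 225 − 4/2 + 1 = 224.

224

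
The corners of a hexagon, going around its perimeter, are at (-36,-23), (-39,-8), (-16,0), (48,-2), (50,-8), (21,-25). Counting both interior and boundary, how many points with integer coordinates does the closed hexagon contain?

1733

By the shoelace formula, twice the signed area is |((-36)·(-8) − (-39)·(-23)) + ((-39)·0 − (-16)·(-8)) + ((-16)·(-2) − 48·0) + (48·(-8) − 50·(-2)) + (50·(-25) − 21·(-8)) + (21·(-23) − (-36)·(-25))| = 3454, so the area is 1727.
Along each edge there are gcd(|Δx|,|Δy|)+1 lattice points, so counting each shared vertex once the boundary has gcd(3,15) + gcd(23,8) + gcd(64,2) + gcd(2,6) + gcd(29,17) + gcd(57,2) = 3+1+2+2+1+1 = 10.
Pick's theorem gives I = A − B/2 + 1 = 1727 − 10/2 + 1 = 1723, so the closed region contains I + B = 1723 + 10 = 1733 lattice points.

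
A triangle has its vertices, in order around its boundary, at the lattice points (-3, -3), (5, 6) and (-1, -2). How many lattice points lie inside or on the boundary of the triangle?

8

By the shoelace formula, twice the signed area is |((-3)·6 − 5·(-3)) + (5·(-2) − (-1)·6) + ((-1)·(-3) − (-3)·(-2))| = 10, so the area is 5.
The number of boundary lattice points is Σ gcd(|Δx|,|Δy|) = gcd(8,9) + gcd(6,8) + gcd(2,1) = 1+2+1 = 4.
Pick's theorem gives I = A − B/2 + 1 = 5 − 4/2 + 1 = 4, so the closed region contains I + B = 4 + 4 = 8 lattice points.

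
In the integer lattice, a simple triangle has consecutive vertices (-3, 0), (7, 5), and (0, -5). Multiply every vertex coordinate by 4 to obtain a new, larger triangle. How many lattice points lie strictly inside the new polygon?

The shoelace formula gives twice the area as |[(-3)·5 − 7·0] + [7·(-5) − 0·5] + [0·0 − (-3)·(-5)]| = 65, so the area is 32.5.
Summing gcd(|Δx|,|Δy|) over the edges gives the boundary count: gcd(10,5) + gcd(7,10) + gcd(3,5) = 5+1+1 = 7.
Scaling by 4 multiplies the area by 4² = 16 (so the new area is 520) and multiplies the boundary lattice-point count by 4, giving 28.
By Pick's theorem, the interior count of the dilated polygon is 520 − 28/2 + 1 = 507.

507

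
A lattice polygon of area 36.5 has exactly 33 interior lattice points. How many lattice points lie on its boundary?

Pick's theorem gives A = I + B/2 − 1, so B = 2(A − I + 1) = 2(36.5 − 33 + 1) = 9.

9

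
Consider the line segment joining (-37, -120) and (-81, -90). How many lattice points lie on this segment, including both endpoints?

The number of lattice points on a segment between lattice points is gcd(|Δx|,|Δy|) + 1 = gcd(44,30) + 1 = 2 + 1 = 3.

3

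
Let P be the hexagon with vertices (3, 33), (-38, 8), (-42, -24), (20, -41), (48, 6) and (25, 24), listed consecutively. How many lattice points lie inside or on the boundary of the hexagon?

4291

By the shoelace formula, twice the signed area is |(3·8 − (-38)·33) + ((-38)·(-24) − (-42)·8) + ((-42)·(-41) − 20·(-24)) + (20·6 − 48·(-41)) + (48·24 − 25·6) + (25·33 − 3·24)| = 8571, so the area is 4285.5.
Along each edge there are gcd(|Δx|,|Δy|)+1 lattice points, so counting each shared vertex once the boundary has gcd(41,25) + gcd(4,32) + gcd(62,17) + gcd(28,47) + gcd(23,18) + gcd(22,9) = 1+4+1+1+1+1 = 9.
Pick's theorem gives I = A − B/2 + 1 = 4285.5 − 9/2 + 1 = 4282, so the closed region contains I + B = 4282 + 9 = 4291 lattice points.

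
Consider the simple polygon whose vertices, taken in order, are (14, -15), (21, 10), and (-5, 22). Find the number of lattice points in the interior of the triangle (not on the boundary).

366

Using the shoelace formula, 2A = |[14·10 − 21·(-15)] + [21·22 − (-5)·10] + [(-5)·(-15) − 14·22]| = 734, so the area is 367.
The number of boundary lattice points is Σ gcd(|Δx|,|Δy|) = gcd(7,25) + gcd(26,12) + gcd(19,37) = 1+2+1 = 4.
Pick's theorem gives I = A − B/2 + 1 = 367 − 4/2 + 1 = 366.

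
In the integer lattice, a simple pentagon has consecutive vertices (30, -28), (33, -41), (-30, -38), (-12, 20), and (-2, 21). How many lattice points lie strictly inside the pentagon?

By the shoelace formula, twice the signed area is |(30·(-41) − 33·(-28)) + (33·(-38) − (-30)·(-41)) + ((-30)·20 − (-12)·(-38)) + ((-12)·21 − (-2)·20) + ((-2)·(-28) − 30·21)| = 4632, so the area is 2316.
The number of boundary lattice points is Σ gcd(|Δx|,|Δy|) = gcd(3,13) + gcd(63,3) + gcd(18,58) + gcd(10,1) + gcd(32,49) = 1+3+2+1+1 = 8.
By Pick's theorem A = I + B/2 − 1, so I = 2316 − 8/2 + 1 = 2313.

2313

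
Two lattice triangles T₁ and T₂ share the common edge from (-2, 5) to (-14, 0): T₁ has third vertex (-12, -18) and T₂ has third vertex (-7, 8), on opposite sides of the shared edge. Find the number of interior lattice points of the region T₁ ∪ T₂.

142

The union is the simple quadrilateral with vertices (-2, 5), (-12, -18), (-14, 0), (-7, 8) in order.
Using the shoelace formula, 2A = |((-2)·(-18) − (-12)·5) + ((-12)·0 − (-14)·(-18)) + ((-14)·8 − (-7)·0) + ((-7)·5 − (-2)·8)| = 287, so the area is 143.5.
Summing gcd(|Δx|,|Δy|) over the edges gives the boundary count: gcd(10,23) + gcd(2,18) + gcd(7,8) + gcd(5,3) = 1+2+1+1 = 5.
By Pick's theorem I = A − B/2 + 1 = 143.5 − 5/2 + 1 = 142.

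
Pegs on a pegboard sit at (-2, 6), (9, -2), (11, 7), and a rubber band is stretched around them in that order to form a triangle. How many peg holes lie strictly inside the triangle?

The shoelace formula gives twice the area as |[(-2)·(-2) − 9·6] + [9·7 − 11·(-2)] + [11·6 − (-2)·7]| = 115, so the area is 115/2.
Summing gcd(|Δx|,|Δy|) over the edges gives the boundary count: gcd(11,8) + gcd(2,9) + gcd(13,1) = 1+1+1 = 3.
Pick's theorem gives I = A − B/2 + 1 = 115/2 − 3/2 + 1 = 57.

57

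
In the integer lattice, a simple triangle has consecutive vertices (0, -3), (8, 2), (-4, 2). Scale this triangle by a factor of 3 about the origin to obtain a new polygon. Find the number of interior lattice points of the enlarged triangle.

250

By the shoelace formula, twice the signed area is |[0·2 − 8·(-3)] + [8·2 − (-4)·2] + [(-4)·(-3) − 0·2]| = 60, so the area is 30.
The number of boundary lattice points is Σ gcd(|Δx|,|Δy|) = gcd(8,5) + gcd(12,0) + gcd(4,5) = 1+12+1 = 14.
Scaling by 3 multiplies the area by 3² = 9 (so the new area is 270) and multiplies the boundary lattice-point count by 3, giving 42.
By Pick's theorem, the interior count of the dilated polygon is 270 − 42/2 + 1 = 250.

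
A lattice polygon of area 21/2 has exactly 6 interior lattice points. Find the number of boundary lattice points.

11

Pick's theorem gives A = I + B/2 − 1, so B = 2(A − I + 1) = 2(21/2 − 6 + 1) = 11.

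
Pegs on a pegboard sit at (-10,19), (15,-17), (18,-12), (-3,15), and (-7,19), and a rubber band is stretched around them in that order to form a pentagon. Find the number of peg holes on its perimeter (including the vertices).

Summing gcd(|Δx|,|Δy|) over the edges gives the boundary count: gcd(25,36) + gcd(3,5) + gcd(21,27) + gcd(4,4) + gcd(3,0) = 1+1+3+4+3 = 12.

12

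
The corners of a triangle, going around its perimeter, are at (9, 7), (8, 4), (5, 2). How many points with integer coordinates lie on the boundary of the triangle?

Summing gcd(|Δx|,|Δy|) over the edges gives the boundary count: gcd(1,3) + gcd(3,2) + gcd(4,5) = 1+1+1 = 3.

3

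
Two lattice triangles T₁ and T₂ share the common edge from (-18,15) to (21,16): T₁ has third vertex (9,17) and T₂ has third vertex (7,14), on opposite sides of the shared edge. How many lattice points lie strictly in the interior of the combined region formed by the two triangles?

The union is the simple quadrilateral with vertices (-18,15), (9,17), (21,16), (7,14) in order.
Using the shoelace formula, 2A = |[(-18)·17 − 9·15] + [9·16 − 21·17] + [21·14 − 7·16] + [7·15 − (-18)·14]| = 115, so the area is 115/2.
Summing gcd(|Δx|,|Δy|) over the edges gives the boundary count: gcd(27,2) + gcd(12,1) + gcd(14,2) + gcd(25,1) = 1+1+2+1 = 5.
By Pick's theorem I = A − B/2 + 1 = 115/2 − 5/2 + 1 = 56.

56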